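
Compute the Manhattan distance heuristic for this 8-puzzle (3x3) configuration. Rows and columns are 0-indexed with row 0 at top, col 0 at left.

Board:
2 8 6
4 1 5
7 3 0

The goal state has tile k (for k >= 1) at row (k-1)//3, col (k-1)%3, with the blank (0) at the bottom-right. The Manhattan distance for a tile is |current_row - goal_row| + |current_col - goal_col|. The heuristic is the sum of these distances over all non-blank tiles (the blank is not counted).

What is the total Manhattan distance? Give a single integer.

Tile 2: (0,0)->(0,1) = 1
Tile 8: (0,1)->(2,1) = 2
Tile 6: (0,2)->(1,2) = 1
Tile 4: (1,0)->(1,0) = 0
Tile 1: (1,1)->(0,0) = 2
Tile 5: (1,2)->(1,1) = 1
Tile 7: (2,0)->(2,0) = 0
Tile 3: (2,1)->(0,2) = 3
Sum: 1 + 2 + 1 + 0 + 2 + 1 + 0 + 3 = 10

Answer: 10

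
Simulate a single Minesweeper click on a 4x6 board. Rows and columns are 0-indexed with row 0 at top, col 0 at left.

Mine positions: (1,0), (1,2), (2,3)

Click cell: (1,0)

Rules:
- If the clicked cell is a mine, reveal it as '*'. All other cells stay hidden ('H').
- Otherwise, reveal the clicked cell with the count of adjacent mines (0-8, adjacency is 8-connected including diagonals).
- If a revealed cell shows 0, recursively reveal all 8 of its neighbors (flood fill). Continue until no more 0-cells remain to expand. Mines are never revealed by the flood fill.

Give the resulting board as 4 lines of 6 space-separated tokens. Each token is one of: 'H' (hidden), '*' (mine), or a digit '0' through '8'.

H H H H H H
* H H H H H
H H H H H H
H H H H H H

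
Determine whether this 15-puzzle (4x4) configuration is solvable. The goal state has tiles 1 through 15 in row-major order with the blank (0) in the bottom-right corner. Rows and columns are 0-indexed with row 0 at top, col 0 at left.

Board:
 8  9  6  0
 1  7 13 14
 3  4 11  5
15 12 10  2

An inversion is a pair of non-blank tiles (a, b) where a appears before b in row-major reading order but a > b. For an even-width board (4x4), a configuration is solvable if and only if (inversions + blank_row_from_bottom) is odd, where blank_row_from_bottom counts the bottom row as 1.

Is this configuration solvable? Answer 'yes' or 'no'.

Inversions: 49
Blank is in row 0 (0-indexed from top), which is row 4 counting from the bottom (bottom = 1).
49 + 4 = 53, which is odd, so the puzzle is solvable.

Answer: yes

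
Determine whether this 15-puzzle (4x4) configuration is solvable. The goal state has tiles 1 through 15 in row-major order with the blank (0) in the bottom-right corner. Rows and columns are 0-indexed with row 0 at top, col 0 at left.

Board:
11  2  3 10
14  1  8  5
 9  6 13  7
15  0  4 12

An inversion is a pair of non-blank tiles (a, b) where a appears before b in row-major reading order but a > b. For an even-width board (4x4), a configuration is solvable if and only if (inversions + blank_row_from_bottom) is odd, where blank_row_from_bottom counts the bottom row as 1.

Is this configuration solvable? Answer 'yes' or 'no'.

Answer: no

Derivation:
Inversions: 43
Blank is in row 3 (0-indexed from top), which is row 1 counting from the bottom (bottom = 1).
43 + 1 = 44, which is even, so the puzzle is not solvable.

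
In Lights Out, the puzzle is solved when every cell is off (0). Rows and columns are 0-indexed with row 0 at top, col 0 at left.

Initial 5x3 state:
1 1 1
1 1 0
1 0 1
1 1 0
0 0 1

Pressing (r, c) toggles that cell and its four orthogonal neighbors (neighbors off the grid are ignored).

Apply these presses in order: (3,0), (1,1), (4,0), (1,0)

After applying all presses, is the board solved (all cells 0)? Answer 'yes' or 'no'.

Answer: no

Derivation:
After press 1 at (3,0):
1 1 1
1 1 0
0 0 1
0 0 0
1 0 1

After press 2 at (1,1):
1 0 1
0 0 1
0 1 1
0 0 0
1 0 1

After press 3 at (4,0):
1 0 1
0 0 1
0 1 1
1 0 0
0 1 1

After press 4 at (1,0):
0 0 1
1 1 1
1 1 1
1 0 0
0 1 1

Lights still on: 10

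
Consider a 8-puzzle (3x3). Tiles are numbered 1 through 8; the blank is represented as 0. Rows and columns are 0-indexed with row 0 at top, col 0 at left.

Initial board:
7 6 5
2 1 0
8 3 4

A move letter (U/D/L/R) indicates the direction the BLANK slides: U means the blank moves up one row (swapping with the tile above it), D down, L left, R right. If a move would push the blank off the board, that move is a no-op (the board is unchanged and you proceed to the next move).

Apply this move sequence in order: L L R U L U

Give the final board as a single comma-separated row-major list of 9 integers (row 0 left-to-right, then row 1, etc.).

Answer: 0, 7, 5, 2, 6, 1, 8, 3, 4

Derivation:
After move 1 (L):
7 6 5
2 0 1
8 3 4

After move 2 (L):
7 6 5
0 2 1
8 3 4

After move 3 (R):
7 6 5
2 0 1
8 3 4

After move 4 (U):
7 0 5
2 6 1
8 3 4

After move 5 (L):
0 7 5
2 6 1
8 3 4

After move 6 (U):
0 7 5
2 6 1
8 3 4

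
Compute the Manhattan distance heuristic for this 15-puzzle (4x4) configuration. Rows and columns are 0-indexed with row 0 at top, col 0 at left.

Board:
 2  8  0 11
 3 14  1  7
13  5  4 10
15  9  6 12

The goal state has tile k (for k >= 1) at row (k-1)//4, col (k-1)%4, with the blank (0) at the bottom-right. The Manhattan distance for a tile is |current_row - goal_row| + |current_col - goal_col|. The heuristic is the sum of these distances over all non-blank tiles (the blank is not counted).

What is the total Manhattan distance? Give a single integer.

Answer: 32

Derivation:
Tile 2: at (0,0), goal (0,1), distance |0-0|+|0-1| = 1
Tile 8: at (0,1), goal (1,3), distance |0-1|+|1-3| = 3
Tile 11: at (0,3), goal (2,2), distance |0-2|+|3-2| = 3
Tile 3: at (1,0), goal (0,2), distance |1-0|+|0-2| = 3
Tile 14: at (1,1), goal (3,1), distance |1-3|+|1-1| = 2
Tile 1: at (1,2), goal (0,0), distance |1-0|+|2-0| = 3
Tile 7: at (1,3), goal (1,2), distance |1-1|+|3-2| = 1
Tile 13: at (2,0), goal (3,0), distance |2-3|+|0-0| = 1
Tile 5: at (2,1), goal (1,0), distance |2-1|+|1-0| = 2
Tile 4: at (2,2), goal (0,3), distance |2-0|+|2-3| = 3
Tile 10: at (2,3), goal (2,1), distance |2-2|+|3-1| = 2
Tile 15: at (3,0), goal (3,2), distance |3-3|+|0-2| = 2
Tile 9: at (3,1), goal (2,0), distance |3-2|+|1-0| = 2
Tile 6: at (3,2), goal (1,1), distance |3-1|+|2-1| = 3
Tile 12: at (3,3), goal (2,3), distance |3-2|+|3-3| = 1
Sum: 1 + 3 + 3 + 3 + 2 + 3 + 1 + 1 + 2 + 3 + 2 + 2 + 2 + 3 + 1 = 32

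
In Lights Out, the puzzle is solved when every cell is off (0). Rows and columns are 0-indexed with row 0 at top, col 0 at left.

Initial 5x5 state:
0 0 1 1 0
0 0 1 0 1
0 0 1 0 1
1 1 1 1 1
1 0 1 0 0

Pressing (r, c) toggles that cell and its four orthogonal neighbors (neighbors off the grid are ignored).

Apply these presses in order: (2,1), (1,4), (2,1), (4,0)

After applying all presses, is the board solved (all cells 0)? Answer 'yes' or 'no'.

After press 1 at (2,1):
0 0 1 1 0
0 1 1 0 1
1 1 0 0 1
1 0 1 1 1
1 0 1 0 0

After press 2 at (1,4):
0 0 1 1 1
0 1 1 1 0
1 1 0 0 0
1 0 1 1 1
1 0 1 0 0

After press 3 at (2,1):
0 0 1 1 1
0 0 1 1 0
0 0 1 0 0
1 1 1 1 1
1 0 1 0 0

After press 4 at (4,0):
0 0 1 1 1
0 0 1 1 0
0 0 1 0 0
0 1 1 1 1
0 1 1 0 0

Lights still on: 12

Answer: no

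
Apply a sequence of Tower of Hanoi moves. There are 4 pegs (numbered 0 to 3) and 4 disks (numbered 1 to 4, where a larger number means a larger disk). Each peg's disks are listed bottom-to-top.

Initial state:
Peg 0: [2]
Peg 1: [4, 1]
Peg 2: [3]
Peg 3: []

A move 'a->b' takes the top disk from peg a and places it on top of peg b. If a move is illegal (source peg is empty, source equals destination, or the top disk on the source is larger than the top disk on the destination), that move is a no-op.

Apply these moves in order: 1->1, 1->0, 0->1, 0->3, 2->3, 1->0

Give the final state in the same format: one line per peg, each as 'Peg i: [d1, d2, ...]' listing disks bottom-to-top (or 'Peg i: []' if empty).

After move 1 (1->1):
Peg 0: [2]
Peg 1: [4, 1]
Peg 2: [3]
Peg 3: []

After move 2 (1->0):
Peg 0: [2, 1]
Peg 1: [4]
Peg 2: [3]
Peg 3: []

After move 3 (0->1):
Peg 0: [2]
Peg 1: [4, 1]
Peg 2: [3]
Peg 3: []

After move 4 (0->3):
Peg 0: []
Peg 1: [4, 1]
Peg 2: [3]
Peg 3: [2]

After move 5 (2->3):
Peg 0: []
Peg 1: [4, 1]
Peg 2: [3]
Peg 3: [2]

After move 6 (1->0):
Peg 0: [1]
Peg 1: [4]
Peg 2: [3]
Peg 3: [2]

Answer: Peg 0: [1]
Peg 1: [4]
Peg 2: [3]
Peg 3: [2]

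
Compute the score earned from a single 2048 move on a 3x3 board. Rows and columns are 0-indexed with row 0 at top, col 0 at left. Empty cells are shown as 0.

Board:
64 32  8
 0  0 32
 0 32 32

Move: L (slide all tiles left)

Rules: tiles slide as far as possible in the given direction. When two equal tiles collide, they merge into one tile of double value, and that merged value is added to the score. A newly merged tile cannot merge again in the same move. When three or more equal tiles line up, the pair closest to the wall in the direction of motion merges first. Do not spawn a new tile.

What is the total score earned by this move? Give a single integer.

Answer: 64

Derivation:
Slide left:
row 0: [64, 32, 8] -> [64, 32, 8]  score +0 (running 0)
row 1: [0, 0, 32] -> [32, 0, 0]  score +0 (running 0)
row 2: [0, 32, 32] -> [64, 0, 0]  score +64 (running 64)
Board after move:
64 32  8
32  0  0
64  0  0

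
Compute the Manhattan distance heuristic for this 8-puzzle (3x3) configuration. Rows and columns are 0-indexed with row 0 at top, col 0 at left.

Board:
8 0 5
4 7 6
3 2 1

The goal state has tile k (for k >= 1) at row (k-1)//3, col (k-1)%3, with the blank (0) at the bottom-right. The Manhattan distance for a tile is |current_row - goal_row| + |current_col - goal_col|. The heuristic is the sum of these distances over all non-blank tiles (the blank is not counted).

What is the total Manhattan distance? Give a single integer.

Tile 8: at (0,0), goal (2,1), distance |0-2|+|0-1| = 3
Tile 5: at (0,2), goal (1,1), distance |0-1|+|2-1| = 2
Tile 4: at (1,0), goal (1,0), distance |1-1|+|0-0| = 0
Tile 7: at (1,1), goal (2,0), distance |1-2|+|1-0| = 2
Tile 6: at (1,2), goal (1,2), distance |1-1|+|2-2| = 0
Tile 3: at (2,0), goal (0,2), distance |2-0|+|0-2| = 4
Tile 2: at (2,1), goal (0,1), distance |2-0|+|1-1| = 2
Tile 1: at (2,2), goal (0,0), distance |2-0|+|2-0| = 4
Sum: 3 + 2 + 0 + 2 + 0 + 4 + 2 + 4 = 17

Answer: 17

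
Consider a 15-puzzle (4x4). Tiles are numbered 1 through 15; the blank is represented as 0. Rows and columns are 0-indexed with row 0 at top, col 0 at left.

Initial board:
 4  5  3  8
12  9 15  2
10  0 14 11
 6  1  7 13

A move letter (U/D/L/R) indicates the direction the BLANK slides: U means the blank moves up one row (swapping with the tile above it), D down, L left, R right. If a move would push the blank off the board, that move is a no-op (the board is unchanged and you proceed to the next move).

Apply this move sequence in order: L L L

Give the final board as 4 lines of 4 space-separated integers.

After move 1 (L):
 4  5  3  8
12  9 15  2
 0 10 14 11
 6  1  7 13

After move 2 (L):
 4  5  3  8
12  9 15  2
 0 10 14 11
 6  1  7 13

After move 3 (L):
 4  5  3  8
12  9 15  2
 0 10 14 11
 6  1  7 13

Answer:  4  5  3  8
12  9 15  2
 0 10 14 11
 6  1  7 13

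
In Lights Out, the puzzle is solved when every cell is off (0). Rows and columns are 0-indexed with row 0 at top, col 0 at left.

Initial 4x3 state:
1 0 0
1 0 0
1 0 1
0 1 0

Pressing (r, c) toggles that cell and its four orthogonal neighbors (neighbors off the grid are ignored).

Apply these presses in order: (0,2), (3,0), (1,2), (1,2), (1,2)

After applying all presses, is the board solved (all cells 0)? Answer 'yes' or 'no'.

Answer: no

Derivation:
After press 1 at (0,2):
1 1 1
1 0 1
1 0 1
0 1 0

After press 2 at (3,0):
1 1 1
1 0 1
0 0 1
1 0 0

After press 3 at (1,2):
1 1 0
1 1 0
0 0 0
1 0 0

After press 4 at (1,2):
1 1 1
1 0 1
0 0 1
1 0 0

After press 5 at (1,2):
1 1 0
1 1 0
0 0 0
1 0 0

Lights still on: 5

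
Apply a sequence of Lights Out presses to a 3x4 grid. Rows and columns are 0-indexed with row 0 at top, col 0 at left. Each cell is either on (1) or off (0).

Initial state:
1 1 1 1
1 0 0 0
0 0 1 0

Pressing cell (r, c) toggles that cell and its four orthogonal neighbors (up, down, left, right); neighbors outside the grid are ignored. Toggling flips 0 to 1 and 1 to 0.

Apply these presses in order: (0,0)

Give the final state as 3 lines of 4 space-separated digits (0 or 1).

After press 1 at (0,0):
0 0 1 1
0 0 0 0
0 0 1 0

Answer: 0 0 1 1
0 0 0 0
0 0 1 0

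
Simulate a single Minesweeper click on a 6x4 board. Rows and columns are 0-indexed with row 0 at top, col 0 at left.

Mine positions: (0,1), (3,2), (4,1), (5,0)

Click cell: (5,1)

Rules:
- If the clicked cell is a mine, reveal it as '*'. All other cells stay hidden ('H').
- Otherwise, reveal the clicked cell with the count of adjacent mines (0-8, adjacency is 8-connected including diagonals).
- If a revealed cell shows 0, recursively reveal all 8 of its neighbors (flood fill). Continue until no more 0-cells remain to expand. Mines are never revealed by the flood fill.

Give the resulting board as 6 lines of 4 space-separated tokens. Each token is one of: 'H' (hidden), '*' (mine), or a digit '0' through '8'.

H H H H
H H H H
H H H H
H H H H
H H H H
H 2 H H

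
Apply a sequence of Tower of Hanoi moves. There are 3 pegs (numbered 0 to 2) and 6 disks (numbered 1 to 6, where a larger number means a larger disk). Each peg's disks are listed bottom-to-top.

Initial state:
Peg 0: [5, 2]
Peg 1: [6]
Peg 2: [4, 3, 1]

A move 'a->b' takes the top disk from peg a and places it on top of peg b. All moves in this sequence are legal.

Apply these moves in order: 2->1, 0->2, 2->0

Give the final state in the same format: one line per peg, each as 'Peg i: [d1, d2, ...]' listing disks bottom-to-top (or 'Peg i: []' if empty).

After move 1 (2->1):
Peg 0: [5, 2]
Peg 1: [6, 1]
Peg 2: [4, 3]

After move 2 (0->2):
Peg 0: [5]
Peg 1: [6, 1]
Peg 2: [4, 3, 2]

After move 3 (2->0):
Peg 0: [5, 2]
Peg 1: [6, 1]
Peg 2: [4, 3]

Answer: Peg 0: [5, 2]
Peg 1: [6, 1]
Peg 2: [4, 3]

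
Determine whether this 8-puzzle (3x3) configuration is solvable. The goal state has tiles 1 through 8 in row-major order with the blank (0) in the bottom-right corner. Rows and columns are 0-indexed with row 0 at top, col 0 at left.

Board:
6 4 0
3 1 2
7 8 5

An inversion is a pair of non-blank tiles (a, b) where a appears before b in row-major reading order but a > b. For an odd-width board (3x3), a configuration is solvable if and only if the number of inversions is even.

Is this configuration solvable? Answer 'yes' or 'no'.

Answer: yes

Derivation:
Inversions (pairs i<j in row-major order where tile[i] > tile[j] > 0): 12
12 is even, so the puzzle is solvable.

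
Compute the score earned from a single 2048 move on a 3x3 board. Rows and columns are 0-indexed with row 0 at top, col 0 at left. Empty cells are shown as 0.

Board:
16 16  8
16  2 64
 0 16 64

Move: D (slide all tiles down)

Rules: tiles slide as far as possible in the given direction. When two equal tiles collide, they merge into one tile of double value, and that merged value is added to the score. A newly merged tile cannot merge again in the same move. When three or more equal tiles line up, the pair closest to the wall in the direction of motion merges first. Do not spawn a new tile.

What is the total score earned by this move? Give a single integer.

Slide down:
col 0: [16, 16, 0] -> [0, 0, 32]  score +32 (running 32)
col 1: [16, 2, 16] -> [16, 2, 16]  score +0 (running 32)
col 2: [8, 64, 64] -> [0, 8, 128]  score +128 (running 160)
Board after move:
  0  16   0
  0   2   8
 32  16 128

Answer: 160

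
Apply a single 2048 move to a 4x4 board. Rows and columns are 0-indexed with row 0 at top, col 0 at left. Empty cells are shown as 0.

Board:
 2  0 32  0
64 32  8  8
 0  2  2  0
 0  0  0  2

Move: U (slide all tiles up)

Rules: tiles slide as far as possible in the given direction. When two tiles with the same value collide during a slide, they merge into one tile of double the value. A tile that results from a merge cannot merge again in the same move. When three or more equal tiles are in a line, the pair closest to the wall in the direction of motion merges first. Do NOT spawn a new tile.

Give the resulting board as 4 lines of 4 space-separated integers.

Slide up:
col 0: [2, 64, 0, 0] -> [2, 64, 0, 0]
col 1: [0, 32, 2, 0] -> [32, 2, 0, 0]
col 2: [32, 8, 2, 0] -> [32, 8, 2, 0]
col 3: [0, 8, 0, 2] -> [8, 2, 0, 0]

Answer:  2 32 32  8
64  2  8  2
 0  0  2  0
 0  0  0  0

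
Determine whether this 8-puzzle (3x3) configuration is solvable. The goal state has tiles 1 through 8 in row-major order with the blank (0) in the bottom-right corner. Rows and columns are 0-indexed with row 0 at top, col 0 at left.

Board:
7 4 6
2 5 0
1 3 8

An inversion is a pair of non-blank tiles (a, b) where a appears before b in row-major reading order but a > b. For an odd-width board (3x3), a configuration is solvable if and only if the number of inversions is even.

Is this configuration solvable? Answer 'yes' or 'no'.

Inversions (pairs i<j in row-major order where tile[i] > tile[j] > 0): 16
16 is even, so the puzzle is solvable.

Answer: yes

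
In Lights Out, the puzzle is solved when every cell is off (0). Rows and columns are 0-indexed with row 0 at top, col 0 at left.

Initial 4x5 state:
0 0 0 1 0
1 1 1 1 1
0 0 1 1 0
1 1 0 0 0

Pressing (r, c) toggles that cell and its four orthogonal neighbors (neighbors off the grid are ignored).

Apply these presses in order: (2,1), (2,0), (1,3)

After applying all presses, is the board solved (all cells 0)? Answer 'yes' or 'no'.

Answer: yes

Derivation:
After press 1 at (2,1):
0 0 0 1 0
1 0 1 1 1
1 1 0 1 0
1 0 0 0 0

After press 2 at (2,0):
0 0 0 1 0
0 0 1 1 1
0 0 0 1 0
0 0 0 0 0

After press 3 at (1,3):
0 0 0 0 0
0 0 0 0 0
0 0 0 0 0
0 0 0 0 0

Lights still on: 0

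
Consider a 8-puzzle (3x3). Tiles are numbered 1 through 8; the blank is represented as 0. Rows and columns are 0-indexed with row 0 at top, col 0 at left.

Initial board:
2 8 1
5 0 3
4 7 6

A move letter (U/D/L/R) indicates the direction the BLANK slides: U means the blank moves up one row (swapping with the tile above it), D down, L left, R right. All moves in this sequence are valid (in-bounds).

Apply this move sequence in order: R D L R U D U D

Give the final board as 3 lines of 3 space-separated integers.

Answer: 2 8 1
5 3 6
4 7 0

Derivation:
After move 1 (R):
2 8 1
5 3 0
4 7 6

After move 2 (D):
2 8 1
5 3 6
4 7 0

After move 3 (L):
2 8 1
5 3 6
4 0 7

After move 4 (R):
2 8 1
5 3 6
4 7 0

After move 5 (U):
2 8 1
5 3 0
4 7 6

After move 6 (D):
2 8 1
5 3 6
4 7 0

After move 7 (U):
2 8 1
5 3 0
4 7 6

After move 8 (D):
2 8 1
5 3 6
4 7 0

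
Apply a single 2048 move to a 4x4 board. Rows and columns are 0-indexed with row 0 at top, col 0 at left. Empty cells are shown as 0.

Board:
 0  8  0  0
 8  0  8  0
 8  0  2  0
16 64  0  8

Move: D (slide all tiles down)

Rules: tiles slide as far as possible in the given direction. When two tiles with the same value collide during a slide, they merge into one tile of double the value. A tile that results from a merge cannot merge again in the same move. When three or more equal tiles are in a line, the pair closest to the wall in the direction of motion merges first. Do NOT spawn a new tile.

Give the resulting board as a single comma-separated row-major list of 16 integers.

Slide down:
col 0: [0, 8, 8, 16] -> [0, 0, 16, 16]
col 1: [8, 0, 0, 64] -> [0, 0, 8, 64]
col 2: [0, 8, 2, 0] -> [0, 0, 8, 2]
col 3: [0, 0, 0, 8] -> [0, 0, 0, 8]

Answer: 0, 0, 0, 0, 0, 0, 0, 0, 16, 8, 8, 0, 16, 64, 2, 8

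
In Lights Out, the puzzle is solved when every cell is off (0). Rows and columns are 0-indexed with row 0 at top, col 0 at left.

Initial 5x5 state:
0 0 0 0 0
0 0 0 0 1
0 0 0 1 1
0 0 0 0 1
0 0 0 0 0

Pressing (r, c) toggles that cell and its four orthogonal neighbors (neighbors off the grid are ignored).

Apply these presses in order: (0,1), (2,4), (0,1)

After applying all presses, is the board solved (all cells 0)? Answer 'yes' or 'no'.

After press 1 at (0,1):
1 1 1 0 0
0 1 0 0 1
0 0 0 1 1
0 0 0 0 1
0 0 0 0 0

After press 2 at (2,4):
1 1 1 0 0
0 1 0 0 0
0 0 0 0 0
0 0 0 0 0
0 0 0 0 0

After press 3 at (0,1):
0 0 0 0 0
0 0 0 0 0
0 0 0 0 0
0 0 0 0 0
0 0 0 0 0

Lights still on: 0

Answer: yes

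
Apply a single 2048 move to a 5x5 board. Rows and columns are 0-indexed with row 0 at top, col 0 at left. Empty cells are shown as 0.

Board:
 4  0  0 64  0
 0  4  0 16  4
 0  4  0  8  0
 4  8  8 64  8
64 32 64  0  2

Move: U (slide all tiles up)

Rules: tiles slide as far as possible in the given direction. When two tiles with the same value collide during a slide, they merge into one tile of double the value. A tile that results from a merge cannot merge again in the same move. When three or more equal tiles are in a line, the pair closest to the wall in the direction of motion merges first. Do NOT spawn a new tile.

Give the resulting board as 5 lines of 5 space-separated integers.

Slide up:
col 0: [4, 0, 0, 4, 64] -> [8, 64, 0, 0, 0]
col 1: [0, 4, 4, 8, 32] -> [8, 8, 32, 0, 0]
col 2: [0, 0, 0, 8, 64] -> [8, 64, 0, 0, 0]
col 3: [64, 16, 8, 64, 0] -> [64, 16, 8, 64, 0]
col 4: [0, 4, 0, 8, 2] -> [4, 8, 2, 0, 0]

Answer:  8  8  8 64  4
64  8 64 16  8
 0 32  0  8  2
 0  0  0 64  0
 0  0  0  0  0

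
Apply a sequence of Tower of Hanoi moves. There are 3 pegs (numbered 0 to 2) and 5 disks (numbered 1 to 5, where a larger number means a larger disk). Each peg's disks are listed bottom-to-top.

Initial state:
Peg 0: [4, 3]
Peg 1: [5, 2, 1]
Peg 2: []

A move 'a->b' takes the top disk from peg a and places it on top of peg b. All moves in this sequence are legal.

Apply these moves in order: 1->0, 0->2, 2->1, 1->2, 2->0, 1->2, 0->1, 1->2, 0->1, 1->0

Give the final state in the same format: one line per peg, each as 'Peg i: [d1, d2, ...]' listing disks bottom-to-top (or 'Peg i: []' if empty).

Answer: Peg 0: [4, 3]
Peg 1: [5]
Peg 2: [2, 1]

Derivation:
After move 1 (1->0):
Peg 0: [4, 3, 1]
Peg 1: [5, 2]
Peg 2: []

After move 2 (0->2):
Peg 0: [4, 3]
Peg 1: [5, 2]
Peg 2: [1]

After move 3 (2->1):
Peg 0: [4, 3]
Peg 1: [5, 2, 1]
Peg 2: []

After move 4 (1->2):
Peg 0: [4, 3]
Peg 1: [5, 2]
Peg 2: [1]

After move 5 (2->0):
Peg 0: [4, 3, 1]
Peg 1: [5, 2]
Peg 2: []

After move 6 (1->2):
Peg 0: [4, 3, 1]
Peg 1: [5]
Peg 2: [2]

After move 7 (0->1):
Peg 0: [4, 3]
Peg 1: [5, 1]
Peg 2: [2]

After move 8 (1->2):
Peg 0: [4, 3]
Peg 1: [5]
Peg 2: [2, 1]

After move 9 (0->1):
Peg 0: [4]
Peg 1: [5, 3]
Peg 2: [2, 1]

After move 10 (1->0):
Peg 0: [4, 3]
Peg 1: [5]
Peg 2: [2, 1]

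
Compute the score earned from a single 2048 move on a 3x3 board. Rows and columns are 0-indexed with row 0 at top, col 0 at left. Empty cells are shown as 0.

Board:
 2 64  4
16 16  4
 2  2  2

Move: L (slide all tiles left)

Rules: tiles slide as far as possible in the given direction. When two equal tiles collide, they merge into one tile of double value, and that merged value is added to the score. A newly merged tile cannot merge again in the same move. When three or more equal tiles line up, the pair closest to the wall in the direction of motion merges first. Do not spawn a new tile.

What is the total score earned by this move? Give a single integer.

Slide left:
row 0: [2, 64, 4] -> [2, 64, 4]  score +0 (running 0)
row 1: [16, 16, 4] -> [32, 4, 0]  score +32 (running 32)
row 2: [2, 2, 2] -> [4, 2, 0]  score +4 (running 36)
Board after move:
 2 64  4
32  4  0
 4  2  0

Answer: 36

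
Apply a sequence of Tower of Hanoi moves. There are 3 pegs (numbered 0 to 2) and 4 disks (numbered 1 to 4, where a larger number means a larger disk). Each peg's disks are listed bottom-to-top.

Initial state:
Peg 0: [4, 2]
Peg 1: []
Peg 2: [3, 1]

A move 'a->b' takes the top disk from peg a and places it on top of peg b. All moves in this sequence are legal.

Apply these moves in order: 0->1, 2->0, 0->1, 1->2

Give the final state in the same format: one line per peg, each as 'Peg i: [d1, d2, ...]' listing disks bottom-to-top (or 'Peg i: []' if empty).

After move 1 (0->1):
Peg 0: [4]
Peg 1: [2]
Peg 2: [3, 1]

After move 2 (2->0):
Peg 0: [4, 1]
Peg 1: [2]
Peg 2: [3]

After move 3 (0->1):
Peg 0: [4]
Peg 1: [2, 1]
Peg 2: [3]

After move 4 (1->2):
Peg 0: [4]
Peg 1: [2]
Peg 2: [3, 1]

Answer: Peg 0: [4]
Peg 1: [2]
Peg 2: [3, 1]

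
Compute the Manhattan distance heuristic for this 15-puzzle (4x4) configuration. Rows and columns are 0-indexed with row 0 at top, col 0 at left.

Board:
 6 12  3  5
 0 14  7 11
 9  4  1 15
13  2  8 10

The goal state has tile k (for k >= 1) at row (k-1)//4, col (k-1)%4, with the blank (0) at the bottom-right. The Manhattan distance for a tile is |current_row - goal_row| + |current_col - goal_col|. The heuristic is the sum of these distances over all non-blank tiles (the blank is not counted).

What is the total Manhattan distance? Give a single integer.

Tile 6: at (0,0), goal (1,1), distance |0-1|+|0-1| = 2
Tile 12: at (0,1), goal (2,3), distance |0-2|+|1-3| = 4
Tile 3: at (0,2), goal (0,2), distance |0-0|+|2-2| = 0
Tile 5: at (0,3), goal (1,0), distance |0-1|+|3-0| = 4
Tile 14: at (1,1), goal (3,1), distance |1-3|+|1-1| = 2
Tile 7: at (1,2), goal (1,2), distance |1-1|+|2-2| = 0
Tile 11: at (1,3), goal (2,2), distance |1-2|+|3-2| = 2
Tile 9: at (2,0), goal (2,0), distance |2-2|+|0-0| = 0
Tile 4: at (2,1), goal (0,3), distance |2-0|+|1-3| = 4
Tile 1: at (2,2), goal (0,0), distance |2-0|+|2-0| = 4
Tile 15: at (2,3), goal (3,2), distance |2-3|+|3-2| = 2
Tile 13: at (3,0), goal (3,0), distance |3-3|+|0-0| = 0
Tile 2: at (3,1), goal (0,1), distance |3-0|+|1-1| = 3
Tile 8: at (3,2), goal (1,3), distance |3-1|+|2-3| = 3
Tile 10: at (3,3), goal (2,1), distance |3-2|+|3-1| = 3
Sum: 2 + 4 + 0 + 4 + 2 + 0 + 2 + 0 + 4 + 4 + 2 + 0 + 3 + 3 + 3 = 33

Answer: 33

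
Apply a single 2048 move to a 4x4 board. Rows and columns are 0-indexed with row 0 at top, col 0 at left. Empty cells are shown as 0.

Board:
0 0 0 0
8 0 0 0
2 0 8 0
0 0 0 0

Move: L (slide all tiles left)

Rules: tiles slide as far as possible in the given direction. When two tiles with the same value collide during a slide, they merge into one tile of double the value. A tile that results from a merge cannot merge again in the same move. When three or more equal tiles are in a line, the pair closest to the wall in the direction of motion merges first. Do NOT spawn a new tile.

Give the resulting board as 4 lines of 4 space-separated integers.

Answer: 0 0 0 0
8 0 0 0
2 8 0 0
0 0 0 0

Derivation:
Slide left:
row 0: [0, 0, 0, 0] -> [0, 0, 0, 0]
row 1: [8, 0, 0, 0] -> [8, 0, 0, 0]
row 2: [2, 0, 8, 0] -> [2, 8, 0, 0]
row 3: [0, 0, 0, 0] -> [0, 0, 0, 0]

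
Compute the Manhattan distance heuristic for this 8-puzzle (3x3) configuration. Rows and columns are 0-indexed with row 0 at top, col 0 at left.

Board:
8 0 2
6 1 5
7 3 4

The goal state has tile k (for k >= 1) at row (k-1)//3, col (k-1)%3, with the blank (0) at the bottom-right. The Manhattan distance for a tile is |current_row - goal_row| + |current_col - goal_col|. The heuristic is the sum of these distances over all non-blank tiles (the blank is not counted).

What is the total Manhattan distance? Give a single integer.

Answer: 15

Derivation:
Tile 8: (0,0)->(2,1) = 3
Tile 2: (0,2)->(0,1) = 1
Tile 6: (1,0)->(1,2) = 2
Tile 1: (1,1)->(0,0) = 2
Tile 5: (1,2)->(1,1) = 1
Tile 7: (2,0)->(2,0) = 0
Tile 3: (2,1)->(0,2) = 3
Tile 4: (2,2)->(1,0) = 3
Sum: 3 + 1 + 2 + 2 + 1 + 0 + 3 + 3 = 15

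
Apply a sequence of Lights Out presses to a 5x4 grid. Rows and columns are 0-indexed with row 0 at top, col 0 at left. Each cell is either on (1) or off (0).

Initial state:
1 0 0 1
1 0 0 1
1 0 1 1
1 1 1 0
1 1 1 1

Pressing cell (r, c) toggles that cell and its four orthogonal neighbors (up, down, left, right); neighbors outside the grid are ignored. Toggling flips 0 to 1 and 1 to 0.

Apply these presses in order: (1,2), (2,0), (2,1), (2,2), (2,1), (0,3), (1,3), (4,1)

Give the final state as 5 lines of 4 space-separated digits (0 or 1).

Answer: 1 0 0 1
0 1 1 0
0 0 1 1
0 0 0 0
0 0 0 1

Derivation:
After press 1 at (1,2):
1 0 1 1
1 1 1 0
1 0 0 1
1 1 1 0
1 1 1 1

After press 2 at (2,0):
1 0 1 1
0 1 1 0
0 1 0 1
0 1 1 0
1 1 1 1

After press 3 at (2,1):
1 0 1 1
0 0 1 0
1 0 1 1
0 0 1 0
1 1 1 1

After press 4 at (2,2):
1 0 1 1
0 0 0 0
1 1 0 0
0 0 0 0
1 1 1 1

After press 5 at (2,1):
1 0 1 1
0 1 0 0
0 0 1 0
0 1 0 0
1 1 1 1

After press 6 at (0,3):
1 0 0 0
0 1 0 1
0 0 1 0
0 1 0 0
1 1 1 1

After press 7 at (1,3):
1 0 0 1
0 1 1 0
0 0 1 1
0 1 0 0
1 1 1 1

After press 8 at (4,1):
1 0 0 1
0 1 1 0
0 0 1 1
0 0 0 0
0 0 0 1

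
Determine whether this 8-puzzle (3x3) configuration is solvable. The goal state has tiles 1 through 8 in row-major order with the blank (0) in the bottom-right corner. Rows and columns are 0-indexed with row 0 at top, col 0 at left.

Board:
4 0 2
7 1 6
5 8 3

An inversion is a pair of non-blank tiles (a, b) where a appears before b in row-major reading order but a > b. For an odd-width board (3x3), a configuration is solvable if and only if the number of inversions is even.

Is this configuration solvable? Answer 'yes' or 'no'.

Inversions (pairs i<j in row-major order where tile[i] > tile[j] > 0): 12
12 is even, so the puzzle is solvable.

Answer: yes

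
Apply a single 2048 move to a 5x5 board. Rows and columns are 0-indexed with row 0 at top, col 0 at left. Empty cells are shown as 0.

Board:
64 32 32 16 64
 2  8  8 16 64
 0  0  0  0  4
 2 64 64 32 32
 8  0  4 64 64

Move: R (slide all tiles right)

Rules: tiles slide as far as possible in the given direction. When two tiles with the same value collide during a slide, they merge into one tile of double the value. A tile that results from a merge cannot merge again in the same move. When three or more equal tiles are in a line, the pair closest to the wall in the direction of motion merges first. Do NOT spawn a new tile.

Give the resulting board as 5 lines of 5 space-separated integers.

Answer:   0  64  64  16  64
  0   2  16  16  64
  0   0   0   0   4
  0   0   2 128  64
  0   0   8   4 128

Derivation:
Slide right:
row 0: [64, 32, 32, 16, 64] -> [0, 64, 64, 16, 64]
row 1: [2, 8, 8, 16, 64] -> [0, 2, 16, 16, 64]
row 2: [0, 0, 0, 0, 4] -> [0, 0, 0, 0, 4]
row 3: [2, 64, 64, 32, 32] -> [0, 0, 2, 128, 64]
row 4: [8, 0, 4, 64, 64] -> [0, 0, 8, 4, 128]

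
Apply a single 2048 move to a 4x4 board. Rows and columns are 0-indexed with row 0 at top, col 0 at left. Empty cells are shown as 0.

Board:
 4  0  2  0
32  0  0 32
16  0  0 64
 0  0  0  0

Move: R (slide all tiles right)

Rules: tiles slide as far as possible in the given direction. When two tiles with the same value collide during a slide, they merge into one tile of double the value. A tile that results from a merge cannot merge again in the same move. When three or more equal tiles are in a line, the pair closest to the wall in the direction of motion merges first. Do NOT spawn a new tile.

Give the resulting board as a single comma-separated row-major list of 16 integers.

Slide right:
row 0: [4, 0, 2, 0] -> [0, 0, 4, 2]
row 1: [32, 0, 0, 32] -> [0, 0, 0, 64]
row 2: [16, 0, 0, 64] -> [0, 0, 16, 64]
row 3: [0, 0, 0, 0] -> [0, 0, 0, 0]

Answer: 0, 0, 4, 2, 0, 0, 0, 64, 0, 0, 16, 64, 0, 0, 0, 0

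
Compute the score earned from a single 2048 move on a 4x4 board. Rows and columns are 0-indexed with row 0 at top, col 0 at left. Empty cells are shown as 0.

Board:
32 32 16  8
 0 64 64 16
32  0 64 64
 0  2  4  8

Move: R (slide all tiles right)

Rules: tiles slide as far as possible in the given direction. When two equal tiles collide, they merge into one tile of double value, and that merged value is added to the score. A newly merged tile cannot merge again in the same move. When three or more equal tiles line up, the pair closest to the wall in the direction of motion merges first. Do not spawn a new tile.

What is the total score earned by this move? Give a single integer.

Answer: 320

Derivation:
Slide right:
row 0: [32, 32, 16, 8] -> [0, 64, 16, 8]  score +64 (running 64)
row 1: [0, 64, 64, 16] -> [0, 0, 128, 16]  score +128 (running 192)
row 2: [32, 0, 64, 64] -> [0, 0, 32, 128]  score +128 (running 320)
row 3: [0, 2, 4, 8] -> [0, 2, 4, 8]  score +0 (running 320)
Board after move:
  0  64  16   8
  0   0 128  16
  0   0  32 128
  0   2   4   8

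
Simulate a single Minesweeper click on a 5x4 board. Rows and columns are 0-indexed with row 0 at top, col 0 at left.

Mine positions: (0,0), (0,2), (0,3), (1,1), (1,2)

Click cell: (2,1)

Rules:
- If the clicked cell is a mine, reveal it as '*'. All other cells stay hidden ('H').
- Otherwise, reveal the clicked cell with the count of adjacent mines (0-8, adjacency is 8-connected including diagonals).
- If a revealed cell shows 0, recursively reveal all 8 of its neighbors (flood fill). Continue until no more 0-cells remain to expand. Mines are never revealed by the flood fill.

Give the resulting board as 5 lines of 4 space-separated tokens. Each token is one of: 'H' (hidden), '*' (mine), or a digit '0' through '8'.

H H H H
H H H H
H 2 H H
H H H H
H H H H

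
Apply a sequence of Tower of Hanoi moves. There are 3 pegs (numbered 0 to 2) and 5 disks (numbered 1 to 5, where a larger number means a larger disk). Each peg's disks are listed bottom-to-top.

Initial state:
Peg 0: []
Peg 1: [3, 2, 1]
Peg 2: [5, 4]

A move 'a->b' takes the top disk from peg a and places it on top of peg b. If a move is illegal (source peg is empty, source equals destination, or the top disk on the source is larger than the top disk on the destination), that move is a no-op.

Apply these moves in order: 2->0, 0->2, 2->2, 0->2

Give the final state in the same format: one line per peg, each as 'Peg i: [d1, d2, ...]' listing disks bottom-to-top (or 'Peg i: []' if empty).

After move 1 (2->0):
Peg 0: [4]
Peg 1: [3, 2, 1]
Peg 2: [5]

After move 2 (0->2):
Peg 0: []
Peg 1: [3, 2, 1]
Peg 2: [5, 4]

After move 3 (2->2):
Peg 0: []
Peg 1: [3, 2, 1]
Peg 2: [5, 4]

After move 4 (0->2):
Peg 0: []
Peg 1: [3, 2, 1]
Peg 2: [5, 4]

Answer: Peg 0: []
Peg 1: [3, 2, 1]
Peg 2: [5, 4]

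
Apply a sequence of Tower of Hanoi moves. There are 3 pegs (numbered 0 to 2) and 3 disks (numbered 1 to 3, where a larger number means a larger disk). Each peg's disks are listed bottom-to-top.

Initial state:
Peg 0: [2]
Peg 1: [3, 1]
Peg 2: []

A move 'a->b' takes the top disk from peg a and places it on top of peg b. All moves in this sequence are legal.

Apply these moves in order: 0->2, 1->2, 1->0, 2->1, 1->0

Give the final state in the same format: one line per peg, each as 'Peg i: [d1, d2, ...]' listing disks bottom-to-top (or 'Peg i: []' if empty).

After move 1 (0->2):
Peg 0: []
Peg 1: [3, 1]
Peg 2: [2]

After move 2 (1->2):
Peg 0: []
Peg 1: [3]
Peg 2: [2, 1]

After move 3 (1->0):
Peg 0: [3]
Peg 1: []
Peg 2: [2, 1]

After move 4 (2->1):
Peg 0: [3]
Peg 1: [1]
Peg 2: [2]

After move 5 (1->0):
Peg 0: [3, 1]
Peg 1: []
Peg 2: [2]

Answer: Peg 0: [3, 1]
Peg 1: []
Peg 2: [2]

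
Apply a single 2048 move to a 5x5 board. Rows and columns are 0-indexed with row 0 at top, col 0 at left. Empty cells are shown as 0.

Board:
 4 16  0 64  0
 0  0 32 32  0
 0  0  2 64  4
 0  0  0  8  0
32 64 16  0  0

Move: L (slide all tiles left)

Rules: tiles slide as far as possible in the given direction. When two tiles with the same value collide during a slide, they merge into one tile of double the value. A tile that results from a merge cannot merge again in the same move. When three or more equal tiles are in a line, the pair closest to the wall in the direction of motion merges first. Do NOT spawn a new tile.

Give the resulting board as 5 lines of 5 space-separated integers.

Slide left:
row 0: [4, 16, 0, 64, 0] -> [4, 16, 64, 0, 0]
row 1: [0, 0, 32, 32, 0] -> [64, 0, 0, 0, 0]
row 2: [0, 0, 2, 64, 4] -> [2, 64, 4, 0, 0]
row 3: [0, 0, 0, 8, 0] -> [8, 0, 0, 0, 0]
row 4: [32, 64, 16, 0, 0] -> [32, 64, 16, 0, 0]

Answer:  4 16 64  0  0
64  0  0  0  0
 2 64  4  0  0
 8  0  0  0  0
32 64 16  0  0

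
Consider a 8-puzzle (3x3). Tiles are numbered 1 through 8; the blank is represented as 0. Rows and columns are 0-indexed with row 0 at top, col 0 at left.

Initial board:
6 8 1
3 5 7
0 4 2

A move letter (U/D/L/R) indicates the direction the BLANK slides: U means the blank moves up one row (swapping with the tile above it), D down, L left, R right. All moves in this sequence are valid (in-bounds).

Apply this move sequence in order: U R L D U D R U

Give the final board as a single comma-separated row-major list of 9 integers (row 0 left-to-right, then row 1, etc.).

After move 1 (U):
6 8 1
0 5 7
3 4 2

After move 2 (R):
6 8 1
5 0 7
3 4 2

After move 3 (L):
6 8 1
0 5 7
3 4 2

After move 4 (D):
6 8 1
3 5 7
0 4 2

After move 5 (U):
6 8 1
0 5 7
3 4 2

After move 6 (D):
6 8 1
3 5 7
0 4 2

After move 7 (R):
6 8 1
3 5 7
4 0 2

After move 8 (U):
6 8 1
3 0 7
4 5 2

Answer: 6, 8, 1, 3, 0, 7, 4, 5, 2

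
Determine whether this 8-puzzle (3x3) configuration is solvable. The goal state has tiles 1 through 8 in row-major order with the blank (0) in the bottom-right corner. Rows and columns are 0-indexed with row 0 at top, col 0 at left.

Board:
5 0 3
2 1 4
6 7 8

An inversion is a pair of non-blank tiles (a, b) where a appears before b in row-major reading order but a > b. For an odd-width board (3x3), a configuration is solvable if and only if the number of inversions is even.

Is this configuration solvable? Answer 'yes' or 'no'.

Answer: no

Derivation:
Inversions (pairs i<j in row-major order where tile[i] > tile[j] > 0): 7
7 is odd, so the puzzle is not solvable.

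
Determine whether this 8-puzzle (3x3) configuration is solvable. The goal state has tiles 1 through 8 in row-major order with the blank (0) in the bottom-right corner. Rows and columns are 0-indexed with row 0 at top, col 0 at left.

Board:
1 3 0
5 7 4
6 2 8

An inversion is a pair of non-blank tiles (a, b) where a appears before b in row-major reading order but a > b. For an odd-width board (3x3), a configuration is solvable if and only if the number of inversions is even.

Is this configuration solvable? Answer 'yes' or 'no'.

Inversions (pairs i<j in row-major order where tile[i] > tile[j] > 0): 8
8 is even, so the puzzle is solvable.

Answer: yes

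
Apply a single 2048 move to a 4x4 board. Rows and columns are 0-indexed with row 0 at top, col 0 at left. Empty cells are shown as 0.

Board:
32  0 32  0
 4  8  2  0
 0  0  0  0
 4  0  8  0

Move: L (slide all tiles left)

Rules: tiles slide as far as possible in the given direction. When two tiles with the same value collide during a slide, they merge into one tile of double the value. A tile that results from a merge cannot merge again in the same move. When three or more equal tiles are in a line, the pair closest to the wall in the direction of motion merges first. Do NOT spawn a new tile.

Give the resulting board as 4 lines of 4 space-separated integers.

Slide left:
row 0: [32, 0, 32, 0] -> [64, 0, 0, 0]
row 1: [4, 8, 2, 0] -> [4, 8, 2, 0]
row 2: [0, 0, 0, 0] -> [0, 0, 0, 0]
row 3: [4, 0, 8, 0] -> [4, 8, 0, 0]

Answer: 64  0  0  0
 4  8  2  0
 0  0  0  0
 4  8  0  0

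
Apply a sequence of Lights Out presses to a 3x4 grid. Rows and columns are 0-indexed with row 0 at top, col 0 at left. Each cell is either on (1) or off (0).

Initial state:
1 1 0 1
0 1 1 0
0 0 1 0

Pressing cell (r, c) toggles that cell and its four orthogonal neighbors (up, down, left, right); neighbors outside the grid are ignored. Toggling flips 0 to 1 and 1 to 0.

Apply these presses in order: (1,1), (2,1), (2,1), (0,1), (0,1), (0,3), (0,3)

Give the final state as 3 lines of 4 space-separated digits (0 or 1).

After press 1 at (1,1):
1 0 0 1
1 0 0 0
0 1 1 0

After press 2 at (2,1):
1 0 0 1
1 1 0 0
1 0 0 0

After press 3 at (2,1):
1 0 0 1
1 0 0 0
0 1 1 0

After press 4 at (0,1):
0 1 1 1
1 1 0 0
0 1 1 0

After press 5 at (0,1):
1 0 0 1
1 0 0 0
0 1 1 0

After press 6 at (0,3):
1 0 1 0
1 0 0 1
0 1 1 0

After press 7 at (0,3):
1 0 0 1
1 0 0 0
0 1 1 0

Answer: 1 0 0 1
1 0 0 0
0 1 1 0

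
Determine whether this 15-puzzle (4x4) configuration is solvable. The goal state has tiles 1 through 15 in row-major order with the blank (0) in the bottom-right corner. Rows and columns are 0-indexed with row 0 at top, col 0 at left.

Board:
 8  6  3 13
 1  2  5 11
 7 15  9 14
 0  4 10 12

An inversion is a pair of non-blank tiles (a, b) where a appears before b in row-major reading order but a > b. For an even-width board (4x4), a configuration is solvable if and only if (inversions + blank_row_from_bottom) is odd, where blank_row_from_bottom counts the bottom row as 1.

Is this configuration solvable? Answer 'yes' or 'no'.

Inversions: 38
Blank is in row 3 (0-indexed from top), which is row 1 counting from the bottom (bottom = 1).
38 + 1 = 39, which is odd, so the puzzle is solvable.

Answer: yes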